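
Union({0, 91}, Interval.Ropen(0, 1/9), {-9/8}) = Union({-9/8, 91}, Interval.Ropen(0, 1/9))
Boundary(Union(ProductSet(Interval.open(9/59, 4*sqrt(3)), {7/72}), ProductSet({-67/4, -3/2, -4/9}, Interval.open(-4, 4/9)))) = Union(ProductSet({-67/4, -3/2, -4/9}, Interval(-4, 4/9)), ProductSet(Interval(9/59, 4*sqrt(3)), {7/72}))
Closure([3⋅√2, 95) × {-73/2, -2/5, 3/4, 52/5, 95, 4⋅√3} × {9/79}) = [3⋅√2, 95] × {-73/2, -2/5, 3/4, 52/5, 95, 4⋅√3} × {9/79}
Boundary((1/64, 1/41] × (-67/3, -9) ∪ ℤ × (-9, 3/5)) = (ℤ × [-9, 3/5]) ∪ ({1/64, 1/41} × [-67/3, -9]) ∪ ([1/64, 1/41] × {-67/3, -9})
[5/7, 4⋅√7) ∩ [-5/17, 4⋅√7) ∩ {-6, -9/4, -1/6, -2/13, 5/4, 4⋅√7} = {5/4}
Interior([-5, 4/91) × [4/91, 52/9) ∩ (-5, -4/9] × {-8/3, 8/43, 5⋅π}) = ∅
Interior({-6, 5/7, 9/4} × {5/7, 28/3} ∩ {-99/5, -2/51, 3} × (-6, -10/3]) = ∅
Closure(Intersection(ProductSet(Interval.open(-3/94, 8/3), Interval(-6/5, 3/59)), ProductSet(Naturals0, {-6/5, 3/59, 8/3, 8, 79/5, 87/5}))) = ProductSet(Range(0, 3, 1), {-6/5, 3/59})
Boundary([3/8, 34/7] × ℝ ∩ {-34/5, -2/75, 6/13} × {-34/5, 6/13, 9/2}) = {6/13} × {-34/5, 6/13, 9/2}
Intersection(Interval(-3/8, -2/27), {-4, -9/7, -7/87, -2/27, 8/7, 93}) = {-7/87, -2/27}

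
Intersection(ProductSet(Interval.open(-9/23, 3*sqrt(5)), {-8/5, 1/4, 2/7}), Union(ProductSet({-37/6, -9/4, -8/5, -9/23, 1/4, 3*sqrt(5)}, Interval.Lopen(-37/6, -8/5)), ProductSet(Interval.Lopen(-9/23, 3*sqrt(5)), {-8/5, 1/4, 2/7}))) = ProductSet(Interval.open(-9/23, 3*sqrt(5)), {-8/5, 1/4, 2/7})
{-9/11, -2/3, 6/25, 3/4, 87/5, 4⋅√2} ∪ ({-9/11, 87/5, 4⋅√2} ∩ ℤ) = {-9/11, -2/3, 6/25, 3/4, 87/5, 4⋅√2}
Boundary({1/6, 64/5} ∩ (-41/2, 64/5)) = {1/6}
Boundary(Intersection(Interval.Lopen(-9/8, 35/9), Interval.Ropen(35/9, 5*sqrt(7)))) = {35/9}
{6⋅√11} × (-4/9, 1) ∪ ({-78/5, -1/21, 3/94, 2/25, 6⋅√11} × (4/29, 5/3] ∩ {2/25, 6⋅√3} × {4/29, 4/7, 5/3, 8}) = ({2/25} × {4/7, 5/3}) ∪ ({6⋅√11} × (-4/9, 1))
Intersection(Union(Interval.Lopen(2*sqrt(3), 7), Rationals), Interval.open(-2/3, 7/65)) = Intersection(Interval.open(-2/3, 7/65), Rationals)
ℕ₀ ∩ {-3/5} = ∅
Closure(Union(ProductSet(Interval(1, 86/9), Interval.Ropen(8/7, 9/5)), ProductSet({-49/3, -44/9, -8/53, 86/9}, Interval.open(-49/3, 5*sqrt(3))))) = Union(ProductSet({-49/3, -44/9, -8/53, 86/9}, Interval(-49/3, 5*sqrt(3))), ProductSet(Interval(1, 86/9), Interval(8/7, 9/5)))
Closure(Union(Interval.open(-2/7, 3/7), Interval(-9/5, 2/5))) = Interval(-9/5, 3/7)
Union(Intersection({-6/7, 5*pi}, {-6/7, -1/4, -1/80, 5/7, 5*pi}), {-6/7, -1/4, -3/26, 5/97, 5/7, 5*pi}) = {-6/7, -1/4, -3/26, 5/97, 5/7, 5*pi}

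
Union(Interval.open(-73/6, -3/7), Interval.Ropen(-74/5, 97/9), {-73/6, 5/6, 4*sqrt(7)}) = Interval.Ropen(-74/5, 97/9)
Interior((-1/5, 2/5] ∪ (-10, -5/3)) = (-10, -5/3) ∪ (-1/5, 2/5)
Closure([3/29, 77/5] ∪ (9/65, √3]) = [3/29, 77/5]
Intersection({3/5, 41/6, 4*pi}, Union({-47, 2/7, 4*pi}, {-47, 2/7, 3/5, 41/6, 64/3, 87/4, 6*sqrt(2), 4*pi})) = {3/5, 41/6, 4*pi}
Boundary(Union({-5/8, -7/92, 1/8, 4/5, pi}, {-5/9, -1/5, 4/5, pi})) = {-5/8, -5/9, -1/5, -7/92, 1/8, 4/5, pi}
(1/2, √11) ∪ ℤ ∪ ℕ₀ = ℤ ∪ (1/2, √11)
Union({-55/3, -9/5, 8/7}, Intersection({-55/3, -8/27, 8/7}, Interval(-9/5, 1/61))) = {-55/3, -9/5, -8/27, 8/7}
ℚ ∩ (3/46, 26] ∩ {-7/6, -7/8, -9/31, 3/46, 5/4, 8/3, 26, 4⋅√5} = {5/4, 8/3, 26}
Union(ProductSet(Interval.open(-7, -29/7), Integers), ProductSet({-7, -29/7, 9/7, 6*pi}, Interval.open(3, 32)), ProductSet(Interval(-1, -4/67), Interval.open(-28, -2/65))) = Union(ProductSet({-7, -29/7, 9/7, 6*pi}, Interval.open(3, 32)), ProductSet(Interval.open(-7, -29/7), Integers), ProductSet(Interval(-1, -4/67), Interval.open(-28, -2/65)))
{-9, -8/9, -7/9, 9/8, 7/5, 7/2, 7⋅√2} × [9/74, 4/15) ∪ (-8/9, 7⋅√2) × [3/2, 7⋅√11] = ({-9, -8/9, -7/9, 9/8, 7/5, 7/2, 7⋅√2} × [9/74, 4/15)) ∪ ((-8/9, 7⋅√2) × [3/2, 7⋅√11])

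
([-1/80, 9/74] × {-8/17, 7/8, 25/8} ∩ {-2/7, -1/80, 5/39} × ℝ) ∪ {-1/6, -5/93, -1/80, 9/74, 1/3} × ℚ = {-1/6, -5/93, -1/80, 9/74, 1/3} × ℚ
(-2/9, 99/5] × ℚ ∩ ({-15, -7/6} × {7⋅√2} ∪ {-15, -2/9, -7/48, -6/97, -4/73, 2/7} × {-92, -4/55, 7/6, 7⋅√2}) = {-7/48, -6/97, -4/73, 2/7} × {-92, -4/55, 7/6}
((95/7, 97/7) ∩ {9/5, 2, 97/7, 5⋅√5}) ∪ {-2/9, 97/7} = {-2/9, 97/7}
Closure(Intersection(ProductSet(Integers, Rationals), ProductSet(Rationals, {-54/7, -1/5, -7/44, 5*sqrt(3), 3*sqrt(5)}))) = ProductSet(Integers, {-54/7, -1/5, -7/44})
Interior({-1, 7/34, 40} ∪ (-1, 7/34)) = (-1, 7/34)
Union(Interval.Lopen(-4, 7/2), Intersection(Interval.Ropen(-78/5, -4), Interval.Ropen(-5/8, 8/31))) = Interval.Lopen(-4, 7/2)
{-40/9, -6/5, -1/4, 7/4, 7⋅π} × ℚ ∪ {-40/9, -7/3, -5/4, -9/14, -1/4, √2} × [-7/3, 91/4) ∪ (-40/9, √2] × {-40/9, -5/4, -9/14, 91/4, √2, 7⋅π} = ({-40/9, -6/5, -1/4, 7/4, 7⋅π} × ℚ) ∪ ({-40/9, -7/3, -5/4, -9/14, -1/4, √2} × [-7/3, 91/4)) ∪ ((-40/9, √2] × {-40/9, -5/4, -9/14, 91/4, √2, 7⋅π})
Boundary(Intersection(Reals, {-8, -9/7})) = {-8, -9/7}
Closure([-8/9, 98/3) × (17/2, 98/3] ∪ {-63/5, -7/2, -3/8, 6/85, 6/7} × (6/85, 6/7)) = ({-8/9, 98/3} × [17/2, 98/3]) ∪ ([-8/9, 98/3] × {17/2, 98/3}) ∪ ([-8/9, 98/3) × (17/2, 98/3]) ∪ ({-63/5, -7/2, -3/8, 6/85, 6/7} × [6/85, 6/7])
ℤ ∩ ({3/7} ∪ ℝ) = ℤ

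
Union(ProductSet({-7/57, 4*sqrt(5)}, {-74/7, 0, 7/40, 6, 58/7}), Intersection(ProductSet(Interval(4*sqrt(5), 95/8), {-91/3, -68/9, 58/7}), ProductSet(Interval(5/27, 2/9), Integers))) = ProductSet({-7/57, 4*sqrt(5)}, {-74/7, 0, 7/40, 6, 58/7})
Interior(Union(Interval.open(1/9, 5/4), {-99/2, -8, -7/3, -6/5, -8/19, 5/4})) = Interval.open(1/9, 5/4)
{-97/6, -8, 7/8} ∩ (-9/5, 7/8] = {7/8}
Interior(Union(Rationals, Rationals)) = EmptySet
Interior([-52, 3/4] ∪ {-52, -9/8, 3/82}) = (-52, 3/4)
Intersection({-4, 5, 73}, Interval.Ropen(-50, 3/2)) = {-4}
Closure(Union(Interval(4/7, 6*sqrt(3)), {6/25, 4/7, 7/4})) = Union({6/25}, Interval(4/7, 6*sqrt(3)))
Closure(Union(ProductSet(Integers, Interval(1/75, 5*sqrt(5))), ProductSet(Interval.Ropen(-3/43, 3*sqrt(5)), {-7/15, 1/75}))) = Union(ProductSet(Integers, Interval(1/75, 5*sqrt(5))), ProductSet(Interval(-3/43, 3*sqrt(5)), {-7/15, 1/75}))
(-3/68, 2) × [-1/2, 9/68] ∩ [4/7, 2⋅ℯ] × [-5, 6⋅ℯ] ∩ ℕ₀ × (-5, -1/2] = {1} × {-1/2}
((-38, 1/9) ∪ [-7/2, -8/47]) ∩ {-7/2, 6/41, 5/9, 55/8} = {-7/2}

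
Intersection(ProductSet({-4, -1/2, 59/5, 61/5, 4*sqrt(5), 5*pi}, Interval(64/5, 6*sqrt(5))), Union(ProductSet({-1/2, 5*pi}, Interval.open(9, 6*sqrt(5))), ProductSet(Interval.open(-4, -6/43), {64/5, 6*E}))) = ProductSet({-1/2, 5*pi}, Interval.Ropen(64/5, 6*sqrt(5)))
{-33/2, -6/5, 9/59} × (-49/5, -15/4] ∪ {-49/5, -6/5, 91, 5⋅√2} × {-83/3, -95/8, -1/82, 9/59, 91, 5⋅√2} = ({-33/2, -6/5, 9/59} × (-49/5, -15/4]) ∪ ({-49/5, -6/5, 91, 5⋅√2} × {-83/3, -95/8, -1/82, 9/59, 91, 5⋅√2})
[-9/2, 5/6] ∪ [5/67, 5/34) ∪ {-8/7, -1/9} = [-9/2, 5/6]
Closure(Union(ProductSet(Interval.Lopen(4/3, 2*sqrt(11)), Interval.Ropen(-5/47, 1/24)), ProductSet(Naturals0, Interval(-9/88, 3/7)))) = Union(ProductSet({4/3, 2*sqrt(11)}, Interval(-5/47, 1/24)), ProductSet(Interval(4/3, 2*sqrt(11)), {-5/47, 1/24}), ProductSet(Interval.Lopen(4/3, 2*sqrt(11)), Interval.Ropen(-5/47, 1/24)), ProductSet(Naturals0, Interval(-9/88, 3/7)))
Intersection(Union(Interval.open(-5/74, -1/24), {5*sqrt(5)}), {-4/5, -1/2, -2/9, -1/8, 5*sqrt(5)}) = {5*sqrt(5)}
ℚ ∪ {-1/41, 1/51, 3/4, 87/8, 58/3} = ℚ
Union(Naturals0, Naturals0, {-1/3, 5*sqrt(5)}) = Union({-1/3, 5*sqrt(5)}, Naturals0)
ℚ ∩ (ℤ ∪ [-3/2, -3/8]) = ℤ ∪ (ℚ ∩ [-3/2, -3/8])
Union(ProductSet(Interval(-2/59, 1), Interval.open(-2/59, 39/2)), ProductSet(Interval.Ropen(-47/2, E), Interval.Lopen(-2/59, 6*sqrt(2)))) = Union(ProductSet(Interval.Ropen(-47/2, E), Interval.Lopen(-2/59, 6*sqrt(2))), ProductSet(Interval(-2/59, 1), Interval.open(-2/59, 39/2)))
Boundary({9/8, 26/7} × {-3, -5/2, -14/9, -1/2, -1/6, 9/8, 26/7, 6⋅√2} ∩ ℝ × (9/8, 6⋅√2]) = {9/8, 26/7} × {26/7, 6⋅√2}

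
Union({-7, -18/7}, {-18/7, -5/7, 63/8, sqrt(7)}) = {-7, -18/7, -5/7, 63/8, sqrt(7)}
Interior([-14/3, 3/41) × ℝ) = (-14/3, 3/41) × ℝ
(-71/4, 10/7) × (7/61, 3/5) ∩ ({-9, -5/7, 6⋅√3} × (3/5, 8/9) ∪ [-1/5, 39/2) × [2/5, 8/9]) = [-1/5, 10/7) × [2/5, 3/5)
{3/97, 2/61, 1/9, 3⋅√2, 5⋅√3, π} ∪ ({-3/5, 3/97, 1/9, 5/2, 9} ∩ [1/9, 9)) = {3/97, 2/61, 1/9, 5/2, 3⋅√2, 5⋅√3, π}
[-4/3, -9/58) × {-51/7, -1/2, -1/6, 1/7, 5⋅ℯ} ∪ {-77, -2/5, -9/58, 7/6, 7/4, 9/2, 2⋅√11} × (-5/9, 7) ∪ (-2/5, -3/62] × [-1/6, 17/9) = ((-2/5, -3/62] × [-1/6, 17/9)) ∪ ([-4/3, -9/58) × {-51/7, -1/2, -1/6, 1/7, 5⋅ℯ}) ∪ ({-77, -2/5, -9/58, 7/6, 7/4, 9/2, 2⋅√11} × (-5/9, 7))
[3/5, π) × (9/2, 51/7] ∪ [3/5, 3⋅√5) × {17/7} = ([3/5, π) × (9/2, 51/7]) ∪ ([3/5, 3⋅√5) × {17/7})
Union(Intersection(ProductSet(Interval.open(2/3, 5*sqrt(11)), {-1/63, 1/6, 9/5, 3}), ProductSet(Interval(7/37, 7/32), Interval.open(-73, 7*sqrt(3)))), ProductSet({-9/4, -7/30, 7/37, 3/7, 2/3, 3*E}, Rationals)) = ProductSet({-9/4, -7/30, 7/37, 3/7, 2/3, 3*E}, Rationals)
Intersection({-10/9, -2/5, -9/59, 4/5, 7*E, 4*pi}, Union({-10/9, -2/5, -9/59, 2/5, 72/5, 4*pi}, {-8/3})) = {-10/9, -2/5, -9/59, 4*pi}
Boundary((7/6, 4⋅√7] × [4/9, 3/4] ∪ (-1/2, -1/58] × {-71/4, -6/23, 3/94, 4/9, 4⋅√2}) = ({7/6, 4⋅√7} × [4/9, 3/4]) ∪ ([7/6, 4⋅√7] × {4/9, 3/4}) ∪ ([-1/2, -1/58] × {-71/4, -6/23, 3/94, 4/9, 4⋅√2})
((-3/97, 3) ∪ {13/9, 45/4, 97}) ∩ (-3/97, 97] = (-3/97, 3) ∪ {45/4, 97}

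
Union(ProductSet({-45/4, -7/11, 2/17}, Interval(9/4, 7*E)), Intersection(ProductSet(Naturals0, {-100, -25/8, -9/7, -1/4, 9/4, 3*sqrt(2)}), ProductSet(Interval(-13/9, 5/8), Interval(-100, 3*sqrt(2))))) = Union(ProductSet({-45/4, -7/11, 2/17}, Interval(9/4, 7*E)), ProductSet(Range(0, 1, 1), {-100, -25/8, -9/7, -1/4, 9/4, 3*sqrt(2)}))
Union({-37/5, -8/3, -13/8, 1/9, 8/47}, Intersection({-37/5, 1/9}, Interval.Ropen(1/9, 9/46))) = {-37/5, -8/3, -13/8, 1/9, 8/47}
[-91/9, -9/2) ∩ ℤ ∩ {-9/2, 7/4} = ∅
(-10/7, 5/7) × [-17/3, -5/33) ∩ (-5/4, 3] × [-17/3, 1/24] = (-5/4, 5/7) × [-17/3, -5/33)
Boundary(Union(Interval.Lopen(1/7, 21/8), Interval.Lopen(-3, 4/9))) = {-3, 21/8}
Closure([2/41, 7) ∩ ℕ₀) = {1, 2, …, 6}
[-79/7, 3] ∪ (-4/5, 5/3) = [-79/7, 3]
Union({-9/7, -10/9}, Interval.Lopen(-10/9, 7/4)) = Union({-9/7}, Interval(-10/9, 7/4))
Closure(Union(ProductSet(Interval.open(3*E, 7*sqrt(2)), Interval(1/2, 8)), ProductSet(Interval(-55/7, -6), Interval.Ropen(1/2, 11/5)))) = Union(ProductSet(Interval(-55/7, -6), Interval(1/2, 11/5)), ProductSet(Interval(3*E, 7*sqrt(2)), Interval(1/2, 8)))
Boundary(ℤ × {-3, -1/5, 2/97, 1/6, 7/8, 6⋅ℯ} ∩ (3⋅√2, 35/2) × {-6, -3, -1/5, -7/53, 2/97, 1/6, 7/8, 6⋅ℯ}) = {5, 6, …, 17} × {-3, -1/5, 2/97, 1/6, 7/8, 6⋅ℯ}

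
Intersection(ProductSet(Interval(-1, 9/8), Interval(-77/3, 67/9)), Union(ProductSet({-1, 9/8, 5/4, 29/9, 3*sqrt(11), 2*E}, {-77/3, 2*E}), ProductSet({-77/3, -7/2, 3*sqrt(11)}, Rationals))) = ProductSet({-1, 9/8}, {-77/3, 2*E})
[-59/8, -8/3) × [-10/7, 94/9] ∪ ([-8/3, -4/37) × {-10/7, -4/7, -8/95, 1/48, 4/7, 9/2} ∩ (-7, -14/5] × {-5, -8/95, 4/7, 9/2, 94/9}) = [-59/8, -8/3) × [-10/7, 94/9]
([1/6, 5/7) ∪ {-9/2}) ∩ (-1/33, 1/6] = {1/6}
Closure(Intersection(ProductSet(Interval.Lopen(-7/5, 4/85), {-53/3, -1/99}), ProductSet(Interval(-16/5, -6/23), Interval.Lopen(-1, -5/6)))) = EmptySet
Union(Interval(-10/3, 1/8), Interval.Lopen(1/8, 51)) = Interval(-10/3, 51)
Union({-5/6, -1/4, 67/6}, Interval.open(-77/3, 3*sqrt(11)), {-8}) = Union({67/6}, Interval.open(-77/3, 3*sqrt(11)))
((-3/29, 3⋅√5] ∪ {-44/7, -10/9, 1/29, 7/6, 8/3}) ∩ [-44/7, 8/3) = {-44/7, -10/9} ∪ (-3/29, 8/3)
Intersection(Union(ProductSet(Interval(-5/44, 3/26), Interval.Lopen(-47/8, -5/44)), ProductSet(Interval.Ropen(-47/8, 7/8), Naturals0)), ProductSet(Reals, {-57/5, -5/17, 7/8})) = ProductSet(Interval(-5/44, 3/26), {-5/17})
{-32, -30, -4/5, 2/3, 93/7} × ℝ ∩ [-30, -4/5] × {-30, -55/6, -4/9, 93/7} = {-30, -4/5} × {-30, -55/6, -4/9, 93/7}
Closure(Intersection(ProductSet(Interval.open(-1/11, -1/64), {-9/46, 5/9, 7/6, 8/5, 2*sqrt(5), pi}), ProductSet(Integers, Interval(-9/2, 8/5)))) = EmptySet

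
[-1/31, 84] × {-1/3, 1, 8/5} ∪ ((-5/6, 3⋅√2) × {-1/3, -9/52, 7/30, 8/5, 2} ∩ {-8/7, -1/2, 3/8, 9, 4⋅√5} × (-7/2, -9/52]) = ({-1/2, 3/8} × {-1/3, -9/52}) ∪ ([-1/31, 84] × {-1/3, 1, 8/5})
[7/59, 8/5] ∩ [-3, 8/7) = [7/59, 8/7)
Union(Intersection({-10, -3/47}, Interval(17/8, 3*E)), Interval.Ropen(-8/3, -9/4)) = Interval.Ropen(-8/3, -9/4)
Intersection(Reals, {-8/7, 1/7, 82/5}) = {-8/7, 1/7, 82/5}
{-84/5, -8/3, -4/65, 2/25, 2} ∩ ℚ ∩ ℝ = {-84/5, -8/3, -4/65, 2/25, 2}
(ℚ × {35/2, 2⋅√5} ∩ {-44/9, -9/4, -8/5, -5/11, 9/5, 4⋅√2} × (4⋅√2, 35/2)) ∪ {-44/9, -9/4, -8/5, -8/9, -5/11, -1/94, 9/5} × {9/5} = {-44/9, -9/4, -8/5, -8/9, -5/11, -1/94, 9/5} × {9/5}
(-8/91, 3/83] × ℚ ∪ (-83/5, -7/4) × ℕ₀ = ((-83/5, -7/4) × ℕ₀) ∪ ((-8/91, 3/83] × ℚ)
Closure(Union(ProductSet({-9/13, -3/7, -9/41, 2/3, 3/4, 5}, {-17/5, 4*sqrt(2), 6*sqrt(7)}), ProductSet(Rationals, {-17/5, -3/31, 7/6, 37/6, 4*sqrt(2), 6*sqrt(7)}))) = ProductSet(Reals, {-17/5, -3/31, 7/6, 37/6, 4*sqrt(2), 6*sqrt(7)})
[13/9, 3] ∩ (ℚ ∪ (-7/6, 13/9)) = ℚ ∩ [13/9, 3]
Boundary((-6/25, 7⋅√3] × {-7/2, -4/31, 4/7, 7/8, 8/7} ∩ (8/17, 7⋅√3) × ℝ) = [8/17, 7⋅√3] × {-7/2, -4/31, 4/7, 7/8, 8/7}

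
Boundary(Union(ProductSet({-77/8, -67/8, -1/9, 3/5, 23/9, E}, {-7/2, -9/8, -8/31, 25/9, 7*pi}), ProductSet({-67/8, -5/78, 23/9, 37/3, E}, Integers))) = Union(ProductSet({-67/8, -5/78, 23/9, 37/3, E}, Integers), ProductSet({-77/8, -67/8, -1/9, 3/5, 23/9, E}, {-7/2, -9/8, -8/31, 25/9, 7*pi}))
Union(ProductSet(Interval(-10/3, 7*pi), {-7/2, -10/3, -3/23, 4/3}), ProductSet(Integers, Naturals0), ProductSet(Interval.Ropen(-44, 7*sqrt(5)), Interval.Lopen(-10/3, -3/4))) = Union(ProductSet(Integers, Naturals0), ProductSet(Interval.Ropen(-44, 7*sqrt(5)), Interval.Lopen(-10/3, -3/4)), ProductSet(Interval(-10/3, 7*pi), {-7/2, -10/3, -3/23, 4/3}))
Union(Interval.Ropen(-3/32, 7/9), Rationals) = Union(Interval(-3/32, 7/9), Rationals)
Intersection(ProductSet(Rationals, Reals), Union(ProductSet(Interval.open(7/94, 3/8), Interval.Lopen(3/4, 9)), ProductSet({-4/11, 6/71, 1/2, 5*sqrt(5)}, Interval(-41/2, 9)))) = Union(ProductSet({-4/11, 6/71, 1/2}, Interval(-41/2, 9)), ProductSet(Intersection(Interval.open(7/94, 3/8), Rationals), Interval.Lopen(3/4, 9)))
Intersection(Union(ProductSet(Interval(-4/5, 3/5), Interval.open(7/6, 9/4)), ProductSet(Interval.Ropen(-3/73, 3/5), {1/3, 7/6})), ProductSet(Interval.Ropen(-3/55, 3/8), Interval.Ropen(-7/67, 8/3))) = Union(ProductSet(Interval.Ropen(-3/55, 3/8), Interval.open(7/6, 9/4)), ProductSet(Interval.Ropen(-3/73, 3/8), {1/3, 7/6}))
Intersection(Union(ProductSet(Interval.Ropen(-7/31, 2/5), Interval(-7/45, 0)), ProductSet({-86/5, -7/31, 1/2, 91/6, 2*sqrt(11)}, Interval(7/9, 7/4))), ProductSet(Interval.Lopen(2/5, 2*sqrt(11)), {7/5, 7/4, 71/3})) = ProductSet({1/2, 2*sqrt(11)}, {7/5, 7/4})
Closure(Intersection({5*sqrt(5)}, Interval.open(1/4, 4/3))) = EmptySet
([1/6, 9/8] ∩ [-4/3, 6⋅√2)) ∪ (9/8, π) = [1/6, π)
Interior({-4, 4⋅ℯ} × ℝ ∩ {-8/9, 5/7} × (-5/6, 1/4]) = ∅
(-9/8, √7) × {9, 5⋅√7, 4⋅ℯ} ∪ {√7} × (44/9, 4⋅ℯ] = ({√7} × (44/9, 4⋅ℯ]) ∪ ((-9/8, √7) × {9, 5⋅√7, 4⋅ℯ})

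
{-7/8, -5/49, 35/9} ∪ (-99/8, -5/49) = (-99/8, -5/49] ∪ {35/9}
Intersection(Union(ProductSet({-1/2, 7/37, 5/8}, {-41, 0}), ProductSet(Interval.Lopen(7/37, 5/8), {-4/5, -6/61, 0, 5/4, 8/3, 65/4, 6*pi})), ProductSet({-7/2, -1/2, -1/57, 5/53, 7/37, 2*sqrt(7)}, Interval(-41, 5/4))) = ProductSet({-1/2, 7/37}, {-41, 0})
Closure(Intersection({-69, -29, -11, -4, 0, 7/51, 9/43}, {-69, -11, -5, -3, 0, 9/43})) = {-69, -11, 0, 9/43}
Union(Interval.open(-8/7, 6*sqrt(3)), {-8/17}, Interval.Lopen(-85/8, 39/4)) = Interval.open(-85/8, 6*sqrt(3))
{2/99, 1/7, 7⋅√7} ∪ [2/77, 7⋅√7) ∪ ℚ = ℚ ∪ [2/77, 7⋅√7]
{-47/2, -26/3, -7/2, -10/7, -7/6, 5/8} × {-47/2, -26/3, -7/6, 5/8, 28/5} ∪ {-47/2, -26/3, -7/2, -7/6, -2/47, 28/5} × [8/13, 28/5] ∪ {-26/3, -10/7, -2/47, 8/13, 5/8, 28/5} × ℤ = ({-26/3, -10/7, -2/47, 8/13, 5/8, 28/5} × ℤ) ∪ ({-47/2, -26/3, -7/2, -7/6, -2/47, 28/5} × [8/13, 28/5]) ∪ ({-47/2, -26/3, -7/2, -10/7, -7/6, 5/8} × {-47/2, -26/3, -7/6, 5/8, 28/5})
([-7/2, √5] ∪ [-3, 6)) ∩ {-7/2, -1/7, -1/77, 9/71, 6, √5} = {-7/2, -1/7, -1/77, 9/71, √5}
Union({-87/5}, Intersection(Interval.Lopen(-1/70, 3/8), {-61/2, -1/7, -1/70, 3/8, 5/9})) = {-87/5, 3/8}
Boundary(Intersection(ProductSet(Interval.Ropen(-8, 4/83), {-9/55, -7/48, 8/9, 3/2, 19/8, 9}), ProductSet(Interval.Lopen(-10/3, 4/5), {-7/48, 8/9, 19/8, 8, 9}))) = ProductSet(Interval(-10/3, 4/83), {-7/48, 8/9, 19/8, 9})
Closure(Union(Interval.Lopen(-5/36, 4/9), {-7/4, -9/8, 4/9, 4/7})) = Union({-7/4, -9/8, 4/7}, Interval(-5/36, 4/9))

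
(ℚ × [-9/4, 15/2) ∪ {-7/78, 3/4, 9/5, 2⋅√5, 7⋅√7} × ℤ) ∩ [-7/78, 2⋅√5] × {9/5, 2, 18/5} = ({-7/78, 3/4, 9/5, 2⋅√5} × {2}) ∪ ((ℚ ∩ [-7/78, 2⋅√5]) × {9/5, 2, 18/5})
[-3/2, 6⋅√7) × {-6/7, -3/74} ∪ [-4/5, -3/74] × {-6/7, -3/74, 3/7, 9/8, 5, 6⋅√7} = ([-3/2, 6⋅√7) × {-6/7, -3/74}) ∪ ([-4/5, -3/74] × {-6/7, -3/74, 3/7, 9/8, 5, 6⋅√7})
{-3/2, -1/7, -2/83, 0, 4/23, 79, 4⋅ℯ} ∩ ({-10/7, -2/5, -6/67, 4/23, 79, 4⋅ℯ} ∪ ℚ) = {-3/2, -1/7, -2/83, 0, 4/23, 79, 4⋅ℯ}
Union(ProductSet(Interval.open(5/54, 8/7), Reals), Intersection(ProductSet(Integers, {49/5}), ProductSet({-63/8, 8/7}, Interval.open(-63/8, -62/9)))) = ProductSet(Interval.open(5/54, 8/7), Reals)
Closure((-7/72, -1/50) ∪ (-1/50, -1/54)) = [-7/72, -1/54]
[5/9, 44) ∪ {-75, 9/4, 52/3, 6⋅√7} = {-75} ∪ [5/9, 44)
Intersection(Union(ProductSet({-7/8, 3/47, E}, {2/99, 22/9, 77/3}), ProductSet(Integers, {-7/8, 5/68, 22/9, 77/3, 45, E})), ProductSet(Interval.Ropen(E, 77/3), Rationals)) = Union(ProductSet({E}, {2/99, 22/9, 77/3}), ProductSet(Range(3, 26, 1), {-7/8, 5/68, 22/9, 77/3, 45}))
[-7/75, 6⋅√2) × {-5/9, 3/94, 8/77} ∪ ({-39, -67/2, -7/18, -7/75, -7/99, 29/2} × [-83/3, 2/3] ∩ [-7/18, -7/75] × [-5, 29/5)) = ({-7/18, -7/75} × [-5, 2/3]) ∪ ([-7/75, 6⋅√2) × {-5/9, 3/94, 8/77})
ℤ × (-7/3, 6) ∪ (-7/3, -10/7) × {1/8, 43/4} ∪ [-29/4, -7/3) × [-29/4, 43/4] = (ℤ × (-7/3, 6)) ∪ ((-7/3, -10/7) × {1/8, 43/4}) ∪ ([-29/4, -7/3) × [-29/4, 43/4])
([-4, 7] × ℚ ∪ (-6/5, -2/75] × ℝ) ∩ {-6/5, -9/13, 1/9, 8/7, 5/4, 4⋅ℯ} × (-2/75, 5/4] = ({-9/13} × (-2/75, 5/4]) ∪ ({-6/5, -9/13, 1/9, 8/7, 5/4} × (ℚ ∩ (-2/75, 5/4]))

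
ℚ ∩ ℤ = ℤ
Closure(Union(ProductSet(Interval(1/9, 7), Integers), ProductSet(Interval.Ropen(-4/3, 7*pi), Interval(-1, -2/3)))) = Union(ProductSet(Interval(-4/3, 7*pi), Interval(-1, -2/3)), ProductSet(Interval(1/9, 7), Integers))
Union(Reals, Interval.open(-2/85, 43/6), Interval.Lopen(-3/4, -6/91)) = Interval(-oo, oo)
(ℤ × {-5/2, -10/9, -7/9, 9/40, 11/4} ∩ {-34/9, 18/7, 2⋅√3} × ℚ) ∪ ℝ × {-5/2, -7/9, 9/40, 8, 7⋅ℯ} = ℝ × {-5/2, -7/9, 9/40, 8, 7⋅ℯ}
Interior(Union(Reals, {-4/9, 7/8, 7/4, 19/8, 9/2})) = Reals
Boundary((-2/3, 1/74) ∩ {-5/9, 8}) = {-5/9}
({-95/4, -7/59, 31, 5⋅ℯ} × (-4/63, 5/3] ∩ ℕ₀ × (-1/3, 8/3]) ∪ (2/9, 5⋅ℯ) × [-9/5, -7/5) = ({31} × (-4/63, 5/3]) ∪ ((2/9, 5⋅ℯ) × [-9/5, -7/5))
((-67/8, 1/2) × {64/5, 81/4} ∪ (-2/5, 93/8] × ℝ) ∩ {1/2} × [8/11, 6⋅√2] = {1/2} × [8/11, 6⋅√2]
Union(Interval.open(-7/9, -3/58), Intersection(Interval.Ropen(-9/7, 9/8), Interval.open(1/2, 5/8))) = Union(Interval.open(-7/9, -3/58), Interval.open(1/2, 5/8))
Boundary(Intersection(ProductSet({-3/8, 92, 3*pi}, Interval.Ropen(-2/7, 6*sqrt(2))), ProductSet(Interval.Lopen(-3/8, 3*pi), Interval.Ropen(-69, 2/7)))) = ProductSet({3*pi}, Interval(-2/7, 2/7))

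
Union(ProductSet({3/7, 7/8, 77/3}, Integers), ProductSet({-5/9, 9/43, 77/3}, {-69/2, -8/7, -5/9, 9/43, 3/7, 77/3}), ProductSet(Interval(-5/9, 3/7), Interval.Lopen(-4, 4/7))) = Union(ProductSet({-5/9, 9/43, 77/3}, {-69/2, -8/7, -5/9, 9/43, 3/7, 77/3}), ProductSet({3/7, 7/8, 77/3}, Integers), ProductSet(Interval(-5/9, 3/7), Interval.Lopen(-4, 4/7)))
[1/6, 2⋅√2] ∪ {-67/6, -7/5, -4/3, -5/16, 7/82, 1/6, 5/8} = {-67/6, -7/5, -4/3, -5/16, 7/82} ∪ [1/6, 2⋅√2]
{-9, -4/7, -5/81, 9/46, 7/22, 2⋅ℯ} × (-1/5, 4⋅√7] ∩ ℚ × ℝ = {-9, -4/7, -5/81, 9/46, 7/22} × (-1/5, 4⋅√7]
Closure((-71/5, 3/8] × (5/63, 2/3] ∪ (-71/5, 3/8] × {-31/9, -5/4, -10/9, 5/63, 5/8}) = [-71/5, 3/8] × ({-31/9, -5/4, -10/9} ∪ [5/63, 2/3])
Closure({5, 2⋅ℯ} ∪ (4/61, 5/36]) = [4/61, 5/36] ∪ {5, 2⋅ℯ}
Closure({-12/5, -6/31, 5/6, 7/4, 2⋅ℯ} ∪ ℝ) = ℝ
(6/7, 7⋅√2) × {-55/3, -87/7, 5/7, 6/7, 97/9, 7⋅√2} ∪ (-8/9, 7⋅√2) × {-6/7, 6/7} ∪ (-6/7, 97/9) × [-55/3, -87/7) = ((-6/7, 97/9) × [-55/3, -87/7)) ∪ ((-8/9, 7⋅√2) × {-6/7, 6/7}) ∪ ((6/7, 7⋅√2) × {-55/3, -87/7, 5/7, 6/7, 97/9, 7⋅√2})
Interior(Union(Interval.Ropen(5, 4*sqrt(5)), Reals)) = Interval(-oo, oo)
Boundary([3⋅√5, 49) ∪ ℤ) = {3⋅√5} ∪ (ℤ \ (3⋅√5, 49))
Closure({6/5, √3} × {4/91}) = {6/5, √3} × {4/91}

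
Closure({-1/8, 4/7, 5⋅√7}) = {-1/8, 4/7, 5⋅√7}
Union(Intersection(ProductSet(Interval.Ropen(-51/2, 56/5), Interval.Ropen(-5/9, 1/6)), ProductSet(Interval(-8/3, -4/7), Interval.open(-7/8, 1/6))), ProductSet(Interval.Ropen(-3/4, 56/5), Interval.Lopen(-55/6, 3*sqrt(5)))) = Union(ProductSet(Interval(-8/3, -4/7), Interval.Ropen(-5/9, 1/6)), ProductSet(Interval.Ropen(-3/4, 56/5), Interval.Lopen(-55/6, 3*sqrt(5))))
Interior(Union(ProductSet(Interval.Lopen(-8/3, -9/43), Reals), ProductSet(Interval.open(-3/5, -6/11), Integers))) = ProductSet(Interval.open(-8/3, -9/43), Reals)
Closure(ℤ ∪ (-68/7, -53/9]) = ℤ ∪ [-68/7, -53/9]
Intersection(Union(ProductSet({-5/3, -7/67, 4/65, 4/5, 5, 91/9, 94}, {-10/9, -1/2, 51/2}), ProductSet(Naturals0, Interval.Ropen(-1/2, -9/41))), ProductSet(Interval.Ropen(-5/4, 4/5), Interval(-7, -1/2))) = Union(ProductSet({-7/67, 4/65}, {-10/9, -1/2}), ProductSet(Range(0, 1, 1), {-1/2}))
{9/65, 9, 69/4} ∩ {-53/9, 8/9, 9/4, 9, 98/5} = {9}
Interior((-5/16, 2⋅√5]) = (-5/16, 2⋅√5)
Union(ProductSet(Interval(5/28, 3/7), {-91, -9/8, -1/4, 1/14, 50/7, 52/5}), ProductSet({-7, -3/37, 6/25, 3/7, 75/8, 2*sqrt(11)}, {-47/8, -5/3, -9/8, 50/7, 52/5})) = Union(ProductSet({-7, -3/37, 6/25, 3/7, 75/8, 2*sqrt(11)}, {-47/8, -5/3, -9/8, 50/7, 52/5}), ProductSet(Interval(5/28, 3/7), {-91, -9/8, -1/4, 1/14, 50/7, 52/5}))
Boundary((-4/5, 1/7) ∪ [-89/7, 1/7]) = {-89/7, 1/7}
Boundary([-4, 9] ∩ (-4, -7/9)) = {-4, -7/9}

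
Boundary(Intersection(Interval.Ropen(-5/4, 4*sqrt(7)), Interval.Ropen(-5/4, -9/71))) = {-5/4, -9/71}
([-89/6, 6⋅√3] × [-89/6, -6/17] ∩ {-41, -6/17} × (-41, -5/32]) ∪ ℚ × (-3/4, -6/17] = (ℚ × (-3/4, -6/17]) ∪ ({-6/17} × [-89/6, -6/17])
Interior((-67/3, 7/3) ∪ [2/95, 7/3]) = (-67/3, 7/3)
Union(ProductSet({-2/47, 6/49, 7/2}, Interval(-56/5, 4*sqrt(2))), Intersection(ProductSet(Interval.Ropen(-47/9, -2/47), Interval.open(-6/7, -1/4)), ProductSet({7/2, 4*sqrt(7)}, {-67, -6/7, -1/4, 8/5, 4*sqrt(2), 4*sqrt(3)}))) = ProductSet({-2/47, 6/49, 7/2}, Interval(-56/5, 4*sqrt(2)))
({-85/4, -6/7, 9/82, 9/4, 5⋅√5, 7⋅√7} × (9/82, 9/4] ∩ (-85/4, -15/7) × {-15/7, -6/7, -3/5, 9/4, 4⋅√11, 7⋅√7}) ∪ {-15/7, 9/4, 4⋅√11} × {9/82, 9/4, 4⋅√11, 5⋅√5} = {-15/7, 9/4, 4⋅√11} × {9/82, 9/4, 4⋅√11, 5⋅√5}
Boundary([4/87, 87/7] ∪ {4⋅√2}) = {4/87, 87/7}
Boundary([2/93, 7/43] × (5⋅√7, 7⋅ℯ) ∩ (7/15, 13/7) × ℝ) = ∅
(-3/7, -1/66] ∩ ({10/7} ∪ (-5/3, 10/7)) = (-3/7, -1/66]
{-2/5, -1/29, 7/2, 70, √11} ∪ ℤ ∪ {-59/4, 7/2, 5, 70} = ℤ ∪ {-59/4, -2/5, -1/29, 7/2, √11}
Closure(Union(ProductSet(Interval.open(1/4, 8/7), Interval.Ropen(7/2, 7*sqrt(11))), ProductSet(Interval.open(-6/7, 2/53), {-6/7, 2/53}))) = Union(ProductSet({1/4, 8/7}, Interval(7/2, 7*sqrt(11))), ProductSet(Interval(-6/7, 2/53), {-6/7, 2/53}), ProductSet(Interval(1/4, 8/7), {7/2, 7*sqrt(11)}), ProductSet(Interval.open(1/4, 8/7), Interval.Ropen(7/2, 7*sqrt(11))))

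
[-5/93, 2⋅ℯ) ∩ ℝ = [-5/93, 2⋅ℯ)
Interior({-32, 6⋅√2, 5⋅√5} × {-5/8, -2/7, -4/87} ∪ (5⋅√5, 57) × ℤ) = ∅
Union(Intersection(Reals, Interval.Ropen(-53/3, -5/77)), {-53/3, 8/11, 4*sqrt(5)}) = Union({8/11, 4*sqrt(5)}, Interval.Ropen(-53/3, -5/77))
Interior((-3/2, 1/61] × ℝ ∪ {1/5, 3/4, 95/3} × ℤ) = (-3/2, 1/61) × (ℝ ∪ (ℝ \ ℤ))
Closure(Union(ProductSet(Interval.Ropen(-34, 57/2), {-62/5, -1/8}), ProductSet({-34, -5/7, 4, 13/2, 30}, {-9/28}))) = Union(ProductSet({-34, -5/7, 4, 13/2, 30}, {-9/28}), ProductSet(Interval(-34, 57/2), {-62/5, -1/8}))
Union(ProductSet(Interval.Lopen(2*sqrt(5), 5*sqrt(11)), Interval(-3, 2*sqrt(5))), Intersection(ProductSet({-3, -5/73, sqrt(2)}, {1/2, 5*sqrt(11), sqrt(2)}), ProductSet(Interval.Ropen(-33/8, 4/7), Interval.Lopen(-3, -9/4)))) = ProductSet(Interval.Lopen(2*sqrt(5), 5*sqrt(11)), Interval(-3, 2*sqrt(5)))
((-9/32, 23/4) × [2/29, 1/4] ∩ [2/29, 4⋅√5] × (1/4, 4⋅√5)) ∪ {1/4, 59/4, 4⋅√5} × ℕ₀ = {1/4, 59/4, 4⋅√5} × ℕ₀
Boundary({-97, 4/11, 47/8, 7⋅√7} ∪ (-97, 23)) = {-97, 23}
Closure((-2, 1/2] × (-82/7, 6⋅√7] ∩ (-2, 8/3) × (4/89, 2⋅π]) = ({-2, 1/2} × [4/89, 2⋅π]) ∪ ([-2, 1/2] × {4/89, 2⋅π}) ∪ ((-2, 1/2] × (4/89, 2⋅π])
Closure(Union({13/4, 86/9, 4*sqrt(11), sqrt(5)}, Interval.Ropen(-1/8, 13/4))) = Union({86/9, 4*sqrt(11)}, Interval(-1/8, 13/4))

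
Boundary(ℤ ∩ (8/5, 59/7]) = {2, 3, …, 8}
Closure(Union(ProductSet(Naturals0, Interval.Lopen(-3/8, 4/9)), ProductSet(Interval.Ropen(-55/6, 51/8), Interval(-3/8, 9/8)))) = Union(ProductSet(Interval(-55/6, 51/8), Interval(-3/8, 9/8)), ProductSet(Union(Complement(Naturals0, Interval.open(-55/6, 51/8)), Naturals0), Interval(-3/8, 4/9)))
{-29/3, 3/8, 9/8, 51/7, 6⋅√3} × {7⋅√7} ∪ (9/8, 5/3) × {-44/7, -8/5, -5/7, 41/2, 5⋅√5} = ((9/8, 5/3) × {-44/7, -8/5, -5/7, 41/2, 5⋅√5}) ∪ ({-29/3, 3/8, 9/8, 51/7, 6⋅√3} × {7⋅√7})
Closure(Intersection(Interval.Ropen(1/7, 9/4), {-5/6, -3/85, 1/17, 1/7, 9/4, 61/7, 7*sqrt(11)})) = {1/7}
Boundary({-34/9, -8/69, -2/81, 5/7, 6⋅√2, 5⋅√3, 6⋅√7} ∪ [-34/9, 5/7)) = {-34/9, 5/7, 6⋅√2, 5⋅√3, 6⋅√7}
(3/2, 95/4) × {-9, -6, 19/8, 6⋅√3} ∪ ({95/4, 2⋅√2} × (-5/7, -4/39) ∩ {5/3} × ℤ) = (3/2, 95/4) × {-9, -6, 19/8, 6⋅√3}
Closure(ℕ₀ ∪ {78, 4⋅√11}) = ℕ₀ ∪ {4⋅√11}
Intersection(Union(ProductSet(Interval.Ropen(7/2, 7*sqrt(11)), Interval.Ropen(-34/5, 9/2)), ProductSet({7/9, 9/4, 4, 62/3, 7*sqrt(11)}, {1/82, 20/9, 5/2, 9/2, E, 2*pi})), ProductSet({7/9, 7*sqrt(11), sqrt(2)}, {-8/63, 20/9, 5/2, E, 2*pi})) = ProductSet({7/9, 7*sqrt(11)}, {20/9, 5/2, E, 2*pi})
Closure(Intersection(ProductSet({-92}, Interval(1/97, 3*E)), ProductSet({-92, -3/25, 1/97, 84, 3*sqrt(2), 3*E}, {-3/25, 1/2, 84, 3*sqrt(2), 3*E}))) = ProductSet({-92}, {1/2, 3*sqrt(2), 3*E})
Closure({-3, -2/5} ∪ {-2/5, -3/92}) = {-3, -2/5, -3/92}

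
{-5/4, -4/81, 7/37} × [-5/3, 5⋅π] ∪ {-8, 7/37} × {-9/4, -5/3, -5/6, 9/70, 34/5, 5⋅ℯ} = ({-5/4, -4/81, 7/37} × [-5/3, 5⋅π]) ∪ ({-8, 7/37} × {-9/4, -5/3, -5/6, 9/70, 34/5, 5⋅ℯ})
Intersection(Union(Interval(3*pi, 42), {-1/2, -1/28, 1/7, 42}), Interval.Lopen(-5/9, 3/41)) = {-1/2, -1/28}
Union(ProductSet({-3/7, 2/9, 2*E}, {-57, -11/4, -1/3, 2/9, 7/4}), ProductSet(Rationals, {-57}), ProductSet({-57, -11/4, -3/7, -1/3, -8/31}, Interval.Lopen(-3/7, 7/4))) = Union(ProductSet({-3/7, 2/9, 2*E}, {-57, -11/4, -1/3, 2/9, 7/4}), ProductSet({-57, -11/4, -3/7, -1/3, -8/31}, Interval.Lopen(-3/7, 7/4)), ProductSet(Rationals, {-57}))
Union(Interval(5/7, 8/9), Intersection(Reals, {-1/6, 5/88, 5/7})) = Union({-1/6, 5/88}, Interval(5/7, 8/9))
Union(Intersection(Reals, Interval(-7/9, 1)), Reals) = Interval(-oo, oo)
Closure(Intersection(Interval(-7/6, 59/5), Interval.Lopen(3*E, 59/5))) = Interval(3*E, 59/5)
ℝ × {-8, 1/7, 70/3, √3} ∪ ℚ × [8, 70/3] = (ℚ × [8, 70/3]) ∪ (ℝ × {-8, 1/7, 70/3, √3})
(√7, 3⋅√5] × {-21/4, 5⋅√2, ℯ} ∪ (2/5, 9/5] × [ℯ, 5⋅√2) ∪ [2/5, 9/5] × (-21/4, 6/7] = ([2/5, 9/5] × (-21/4, 6/7]) ∪ ((2/5, 9/5] × [ℯ, 5⋅√2)) ∪ ((√7, 3⋅√5] × {-21/4, 5⋅√2, ℯ})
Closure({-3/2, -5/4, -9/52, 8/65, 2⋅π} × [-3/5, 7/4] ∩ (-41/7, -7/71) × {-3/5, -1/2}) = {-3/2, -5/4, -9/52} × {-3/5, -1/2}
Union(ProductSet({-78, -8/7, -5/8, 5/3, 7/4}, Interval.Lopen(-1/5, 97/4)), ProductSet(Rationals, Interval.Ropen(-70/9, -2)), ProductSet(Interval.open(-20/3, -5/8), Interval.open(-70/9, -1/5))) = Union(ProductSet({-78, -8/7, -5/8, 5/3, 7/4}, Interval.Lopen(-1/5, 97/4)), ProductSet(Interval.open(-20/3, -5/8), Interval.open(-70/9, -1/5)), ProductSet(Rationals, Interval.Ropen(-70/9, -2)))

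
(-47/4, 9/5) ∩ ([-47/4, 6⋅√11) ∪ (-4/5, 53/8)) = (-47/4, 9/5)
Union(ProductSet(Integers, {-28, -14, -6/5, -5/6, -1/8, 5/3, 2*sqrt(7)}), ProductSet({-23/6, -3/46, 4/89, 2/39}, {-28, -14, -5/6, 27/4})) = Union(ProductSet({-23/6, -3/46, 4/89, 2/39}, {-28, -14, -5/6, 27/4}), ProductSet(Integers, {-28, -14, -6/5, -5/6, -1/8, 5/3, 2*sqrt(7)}))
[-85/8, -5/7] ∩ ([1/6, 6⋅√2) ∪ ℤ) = {-10, -9, …, -1}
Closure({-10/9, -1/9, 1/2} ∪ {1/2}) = {-10/9, -1/9, 1/2}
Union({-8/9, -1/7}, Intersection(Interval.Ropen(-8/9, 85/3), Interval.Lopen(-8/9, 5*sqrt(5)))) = Interval(-8/9, 5*sqrt(5))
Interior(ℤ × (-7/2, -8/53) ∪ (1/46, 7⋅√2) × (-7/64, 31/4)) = (1/46, 7⋅√2) × (-7/64, 31/4)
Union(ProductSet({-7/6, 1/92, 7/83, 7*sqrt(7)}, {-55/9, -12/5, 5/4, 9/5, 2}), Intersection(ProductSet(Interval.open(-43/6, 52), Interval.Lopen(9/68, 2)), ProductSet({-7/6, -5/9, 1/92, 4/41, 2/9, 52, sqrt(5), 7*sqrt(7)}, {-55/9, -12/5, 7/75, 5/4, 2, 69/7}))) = Union(ProductSet({-7/6, 1/92, 7/83, 7*sqrt(7)}, {-55/9, -12/5, 5/4, 9/5, 2}), ProductSet({-7/6, -5/9, 1/92, 4/41, 2/9, sqrt(5), 7*sqrt(7)}, {5/4, 2}))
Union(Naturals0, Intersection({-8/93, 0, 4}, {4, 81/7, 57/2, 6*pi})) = Naturals0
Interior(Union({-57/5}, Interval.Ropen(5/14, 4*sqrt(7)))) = Interval.open(5/14, 4*sqrt(7))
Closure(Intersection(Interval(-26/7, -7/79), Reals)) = Interval(-26/7, -7/79)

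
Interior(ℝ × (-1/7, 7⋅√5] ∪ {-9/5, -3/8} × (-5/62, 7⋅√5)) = ℝ × (-1/7, 7⋅√5)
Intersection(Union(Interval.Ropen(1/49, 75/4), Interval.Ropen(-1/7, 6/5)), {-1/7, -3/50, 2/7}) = {-1/7, -3/50, 2/7}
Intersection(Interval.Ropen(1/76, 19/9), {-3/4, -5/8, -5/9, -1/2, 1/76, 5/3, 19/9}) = {1/76, 5/3}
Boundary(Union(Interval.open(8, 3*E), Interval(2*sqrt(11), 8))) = {2*sqrt(11), 3*E}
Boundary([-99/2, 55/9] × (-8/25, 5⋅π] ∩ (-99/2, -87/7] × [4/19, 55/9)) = ({-99/2, -87/7} × [4/19, 55/9]) ∪ ([-99/2, -87/7] × {4/19, 55/9})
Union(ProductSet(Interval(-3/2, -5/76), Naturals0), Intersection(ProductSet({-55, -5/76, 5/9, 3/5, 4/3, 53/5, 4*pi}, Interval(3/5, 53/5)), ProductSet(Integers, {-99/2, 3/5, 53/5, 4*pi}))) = Union(ProductSet({-55}, {3/5, 53/5}), ProductSet(Interval(-3/2, -5/76), Naturals0))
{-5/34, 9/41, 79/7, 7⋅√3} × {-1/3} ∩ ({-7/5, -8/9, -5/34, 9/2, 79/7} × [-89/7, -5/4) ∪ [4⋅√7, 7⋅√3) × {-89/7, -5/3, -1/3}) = {79/7} × {-1/3}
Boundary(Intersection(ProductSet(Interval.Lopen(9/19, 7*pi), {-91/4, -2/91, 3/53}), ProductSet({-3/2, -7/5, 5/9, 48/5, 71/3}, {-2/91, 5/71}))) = ProductSet({5/9, 48/5}, {-2/91})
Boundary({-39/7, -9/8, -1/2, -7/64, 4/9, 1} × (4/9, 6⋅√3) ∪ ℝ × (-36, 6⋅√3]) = ℝ × {-36, 6⋅√3}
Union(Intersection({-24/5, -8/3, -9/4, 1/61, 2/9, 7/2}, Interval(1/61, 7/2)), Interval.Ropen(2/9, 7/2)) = Union({1/61}, Interval(2/9, 7/2))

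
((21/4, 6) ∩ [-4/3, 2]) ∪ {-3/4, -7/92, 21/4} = {-3/4, -7/92, 21/4}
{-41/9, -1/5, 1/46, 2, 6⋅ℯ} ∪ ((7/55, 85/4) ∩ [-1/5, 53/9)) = {-41/9, -1/5, 1/46, 6⋅ℯ} ∪ (7/55, 53/9)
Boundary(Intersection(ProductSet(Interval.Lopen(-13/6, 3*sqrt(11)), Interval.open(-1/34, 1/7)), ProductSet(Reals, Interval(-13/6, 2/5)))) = Union(ProductSet({-13/6, 3*sqrt(11)}, Interval(-1/34, 1/7)), ProductSet(Interval(-13/6, 3*sqrt(11)), {-1/34, 1/7}))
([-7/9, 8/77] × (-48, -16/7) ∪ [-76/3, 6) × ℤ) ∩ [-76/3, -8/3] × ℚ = [-76/3, -8/3] × ℤ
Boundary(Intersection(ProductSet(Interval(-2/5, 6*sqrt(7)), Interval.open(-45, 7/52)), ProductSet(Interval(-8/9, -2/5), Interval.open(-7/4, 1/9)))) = ProductSet({-2/5}, Interval(-7/4, 1/9))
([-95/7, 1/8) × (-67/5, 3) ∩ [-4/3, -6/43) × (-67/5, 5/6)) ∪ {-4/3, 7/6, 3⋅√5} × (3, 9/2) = ([-4/3, -6/43) × (-67/5, 5/6)) ∪ ({-4/3, 7/6, 3⋅√5} × (3, 9/2))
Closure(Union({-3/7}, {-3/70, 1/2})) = {-3/7, -3/70, 1/2}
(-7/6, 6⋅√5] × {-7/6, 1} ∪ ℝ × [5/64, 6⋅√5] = (ℝ × [5/64, 6⋅√5]) ∪ ((-7/6, 6⋅√5] × {-7/6, 1})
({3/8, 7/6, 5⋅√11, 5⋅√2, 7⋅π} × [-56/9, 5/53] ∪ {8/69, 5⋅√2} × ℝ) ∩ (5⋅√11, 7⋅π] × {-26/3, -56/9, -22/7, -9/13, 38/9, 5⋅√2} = {7⋅π} × {-56/9, -22/7, -9/13}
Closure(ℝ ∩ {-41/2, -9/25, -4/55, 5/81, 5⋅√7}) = {-41/2, -9/25, -4/55, 5/81, 5⋅√7}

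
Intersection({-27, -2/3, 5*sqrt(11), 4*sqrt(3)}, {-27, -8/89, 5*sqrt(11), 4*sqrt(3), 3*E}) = {-27, 5*sqrt(11), 4*sqrt(3)}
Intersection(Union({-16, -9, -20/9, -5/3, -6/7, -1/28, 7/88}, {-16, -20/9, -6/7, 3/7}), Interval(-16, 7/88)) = {-16, -9, -20/9, -5/3, -6/7, -1/28, 7/88}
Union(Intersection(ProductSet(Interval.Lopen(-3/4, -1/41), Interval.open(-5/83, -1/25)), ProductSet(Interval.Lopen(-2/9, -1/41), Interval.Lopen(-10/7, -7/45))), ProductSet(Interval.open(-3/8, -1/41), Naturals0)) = ProductSet(Interval.open(-3/8, -1/41), Naturals0)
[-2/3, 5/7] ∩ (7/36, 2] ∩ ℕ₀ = ∅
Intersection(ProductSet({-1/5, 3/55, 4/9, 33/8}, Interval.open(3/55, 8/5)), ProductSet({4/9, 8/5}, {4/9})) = ProductSet({4/9}, {4/9})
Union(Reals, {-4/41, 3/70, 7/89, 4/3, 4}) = Reals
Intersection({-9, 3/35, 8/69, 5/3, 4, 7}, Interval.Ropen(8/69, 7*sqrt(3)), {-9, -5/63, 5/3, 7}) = {5/3, 7}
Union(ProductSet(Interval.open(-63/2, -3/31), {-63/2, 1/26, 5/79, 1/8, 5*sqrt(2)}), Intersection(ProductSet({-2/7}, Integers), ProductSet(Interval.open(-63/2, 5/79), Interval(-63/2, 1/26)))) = Union(ProductSet({-2/7}, Range(-31, 1, 1)), ProductSet(Interval.open(-63/2, -3/31), {-63/2, 1/26, 5/79, 1/8, 5*sqrt(2)}))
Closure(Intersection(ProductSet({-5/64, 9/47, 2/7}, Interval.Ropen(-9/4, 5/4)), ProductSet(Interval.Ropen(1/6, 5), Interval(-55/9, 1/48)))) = ProductSet({9/47, 2/7}, Interval(-9/4, 1/48))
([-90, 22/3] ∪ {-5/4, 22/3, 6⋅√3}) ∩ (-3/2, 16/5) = (-3/2, 16/5)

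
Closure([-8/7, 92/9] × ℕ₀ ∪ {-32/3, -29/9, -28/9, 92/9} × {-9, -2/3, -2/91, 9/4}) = ([-8/7, 92/9] × ℕ₀) ∪ ({-32/3, -29/9, -28/9, 92/9} × {-9, -2/3, -2/91, 9/4})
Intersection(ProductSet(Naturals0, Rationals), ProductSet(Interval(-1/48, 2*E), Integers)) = ProductSet(Range(0, 6, 1), Integers)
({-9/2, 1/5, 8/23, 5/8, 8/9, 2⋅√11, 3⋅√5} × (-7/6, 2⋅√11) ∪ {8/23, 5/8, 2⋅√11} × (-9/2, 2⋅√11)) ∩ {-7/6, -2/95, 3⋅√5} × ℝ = {3⋅√5} × (-7/6, 2⋅√11)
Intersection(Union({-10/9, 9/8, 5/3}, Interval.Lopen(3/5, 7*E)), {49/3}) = {49/3}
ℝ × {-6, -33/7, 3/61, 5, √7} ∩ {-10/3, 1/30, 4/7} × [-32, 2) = {-10/3, 1/30, 4/7} × {-6, -33/7, 3/61}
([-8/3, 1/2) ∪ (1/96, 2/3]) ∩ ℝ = [-8/3, 2/3]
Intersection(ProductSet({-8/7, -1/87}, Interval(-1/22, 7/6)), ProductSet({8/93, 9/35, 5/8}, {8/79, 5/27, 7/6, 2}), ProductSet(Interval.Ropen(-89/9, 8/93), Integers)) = EmptySet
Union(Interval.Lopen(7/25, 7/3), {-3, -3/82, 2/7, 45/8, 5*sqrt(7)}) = Union({-3, -3/82, 45/8, 5*sqrt(7)}, Interval.Lopen(7/25, 7/3))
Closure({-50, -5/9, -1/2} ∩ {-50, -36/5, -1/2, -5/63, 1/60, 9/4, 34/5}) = {-50, -1/2}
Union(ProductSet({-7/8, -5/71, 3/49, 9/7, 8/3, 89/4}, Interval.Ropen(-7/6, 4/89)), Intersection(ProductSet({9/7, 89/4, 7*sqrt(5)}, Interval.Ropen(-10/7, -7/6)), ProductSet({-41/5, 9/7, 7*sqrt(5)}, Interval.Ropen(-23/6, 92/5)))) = Union(ProductSet({9/7, 7*sqrt(5)}, Interval.Ropen(-10/7, -7/6)), ProductSet({-7/8, -5/71, 3/49, 9/7, 8/3, 89/4}, Interval.Ropen(-7/6, 4/89)))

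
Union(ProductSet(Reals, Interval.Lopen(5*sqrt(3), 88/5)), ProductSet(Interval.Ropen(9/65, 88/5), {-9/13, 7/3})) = Union(ProductSet(Interval.Ropen(9/65, 88/5), {-9/13, 7/3}), ProductSet(Reals, Interval.Lopen(5*sqrt(3), 88/5)))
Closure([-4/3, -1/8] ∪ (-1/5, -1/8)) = [-4/3, -1/8]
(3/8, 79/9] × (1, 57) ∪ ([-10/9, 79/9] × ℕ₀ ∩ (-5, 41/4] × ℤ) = ([-10/9, 79/9] × ℕ₀) ∪ ((3/8, 79/9] × (1, 57))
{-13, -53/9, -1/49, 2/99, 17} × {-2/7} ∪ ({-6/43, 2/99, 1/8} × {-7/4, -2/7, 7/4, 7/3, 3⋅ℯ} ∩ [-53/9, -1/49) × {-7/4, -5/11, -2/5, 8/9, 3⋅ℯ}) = ({-6/43} × {-7/4, 3⋅ℯ}) ∪ ({-13, -53/9, -1/49, 2/99, 17} × {-2/7})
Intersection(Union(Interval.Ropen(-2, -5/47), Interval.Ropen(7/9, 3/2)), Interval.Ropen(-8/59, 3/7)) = Interval.Ropen(-8/59, -5/47)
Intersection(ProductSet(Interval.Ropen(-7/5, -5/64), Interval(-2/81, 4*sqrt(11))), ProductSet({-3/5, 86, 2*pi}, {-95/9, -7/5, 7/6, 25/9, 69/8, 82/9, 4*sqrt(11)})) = ProductSet({-3/5}, {7/6, 25/9, 69/8, 82/9, 4*sqrt(11)})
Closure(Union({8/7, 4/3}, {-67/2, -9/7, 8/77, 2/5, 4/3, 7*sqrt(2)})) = {-67/2, -9/7, 8/77, 2/5, 8/7, 4/3, 7*sqrt(2)}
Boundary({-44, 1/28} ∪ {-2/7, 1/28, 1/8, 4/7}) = {-44, -2/7, 1/28, 1/8, 4/7}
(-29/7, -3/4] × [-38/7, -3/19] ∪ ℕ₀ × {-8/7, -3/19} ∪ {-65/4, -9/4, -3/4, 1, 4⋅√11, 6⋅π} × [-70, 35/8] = (ℕ₀ × {-8/7, -3/19}) ∪ ((-29/7, -3/4] × [-38/7, -3/19]) ∪ ({-65/4, -9/4, -3/4, 1, 4⋅√11, 6⋅π} × [-70, 35/8])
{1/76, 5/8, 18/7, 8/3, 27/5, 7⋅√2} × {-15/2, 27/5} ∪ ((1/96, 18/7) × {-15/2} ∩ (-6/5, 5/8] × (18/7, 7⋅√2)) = {1/76, 5/8, 18/7, 8/3, 27/5, 7⋅√2} × {-15/2, 27/5}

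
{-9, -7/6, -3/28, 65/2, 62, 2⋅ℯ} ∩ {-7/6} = {-7/6}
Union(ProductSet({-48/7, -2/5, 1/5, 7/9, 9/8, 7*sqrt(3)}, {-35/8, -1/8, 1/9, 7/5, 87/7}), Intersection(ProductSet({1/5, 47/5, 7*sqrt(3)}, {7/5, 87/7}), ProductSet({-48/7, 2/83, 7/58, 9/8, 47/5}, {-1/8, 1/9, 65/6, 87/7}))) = Union(ProductSet({47/5}, {87/7}), ProductSet({-48/7, -2/5, 1/5, 7/9, 9/8, 7*sqrt(3)}, {-35/8, -1/8, 1/9, 7/5, 87/7}))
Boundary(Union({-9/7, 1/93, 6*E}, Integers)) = Union({-9/7, 1/93, 6*E}, Integers)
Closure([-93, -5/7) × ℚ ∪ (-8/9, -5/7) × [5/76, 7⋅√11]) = ([-93, -5/7) × ℚ) ∪ (([-93, -8/9] ∪ {-5/7}) × ℝ) ∪ ((-8/9, -5/7) × [5/76, 7⋅√11]) ∪ ([-93, -5/7] × ((-∞, 5/76] ∪ [7⋅√11, ∞)))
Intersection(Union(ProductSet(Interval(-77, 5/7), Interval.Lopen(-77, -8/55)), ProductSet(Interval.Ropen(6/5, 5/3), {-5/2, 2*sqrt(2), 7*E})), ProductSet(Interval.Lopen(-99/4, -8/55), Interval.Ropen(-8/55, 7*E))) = ProductSet(Interval.Lopen(-99/4, -8/55), {-8/55})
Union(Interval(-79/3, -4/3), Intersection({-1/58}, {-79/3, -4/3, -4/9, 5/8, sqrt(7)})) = Interval(-79/3, -4/3)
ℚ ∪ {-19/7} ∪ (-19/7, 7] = ℚ ∪ [-19/7, 7]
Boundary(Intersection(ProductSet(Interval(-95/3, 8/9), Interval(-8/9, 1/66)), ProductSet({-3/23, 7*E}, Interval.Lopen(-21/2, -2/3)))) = ProductSet({-3/23}, Interval(-8/9, -2/3))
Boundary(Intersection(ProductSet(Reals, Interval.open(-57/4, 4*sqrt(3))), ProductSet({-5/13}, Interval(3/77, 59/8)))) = ProductSet({-5/13}, Interval(3/77, 4*sqrt(3)))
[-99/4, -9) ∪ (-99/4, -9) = [-99/4, -9)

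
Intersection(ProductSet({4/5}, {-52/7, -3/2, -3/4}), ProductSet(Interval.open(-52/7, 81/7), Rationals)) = ProductSet({4/5}, {-52/7, -3/2, -3/4})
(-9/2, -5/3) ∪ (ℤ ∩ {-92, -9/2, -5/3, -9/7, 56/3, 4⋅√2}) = {-92} ∪ (-9/2, -5/3)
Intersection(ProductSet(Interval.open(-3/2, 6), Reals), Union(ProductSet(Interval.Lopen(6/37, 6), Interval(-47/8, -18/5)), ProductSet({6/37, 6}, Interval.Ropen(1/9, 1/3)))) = Union(ProductSet({6/37}, Interval.Ropen(1/9, 1/3)), ProductSet(Interval.open(6/37, 6), Interval(-47/8, -18/5)))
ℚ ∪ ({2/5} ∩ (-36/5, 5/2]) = ℚ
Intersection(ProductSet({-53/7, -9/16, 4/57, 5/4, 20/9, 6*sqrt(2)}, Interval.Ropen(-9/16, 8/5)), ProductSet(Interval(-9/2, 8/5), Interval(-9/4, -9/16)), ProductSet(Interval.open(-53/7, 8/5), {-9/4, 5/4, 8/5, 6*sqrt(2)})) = EmptySet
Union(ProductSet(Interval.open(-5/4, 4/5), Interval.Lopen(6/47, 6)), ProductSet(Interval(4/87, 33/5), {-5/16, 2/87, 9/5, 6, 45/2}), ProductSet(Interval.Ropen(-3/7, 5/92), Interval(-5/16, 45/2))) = Union(ProductSet(Interval.open(-5/4, 4/5), Interval.Lopen(6/47, 6)), ProductSet(Interval.Ropen(-3/7, 5/92), Interval(-5/16, 45/2)), ProductSet(Interval(4/87, 33/5), {-5/16, 2/87, 9/5, 6, 45/2}))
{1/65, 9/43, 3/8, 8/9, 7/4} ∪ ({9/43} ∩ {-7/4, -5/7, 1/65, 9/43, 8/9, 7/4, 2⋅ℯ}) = {1/65, 9/43, 3/8, 8/9, 7/4}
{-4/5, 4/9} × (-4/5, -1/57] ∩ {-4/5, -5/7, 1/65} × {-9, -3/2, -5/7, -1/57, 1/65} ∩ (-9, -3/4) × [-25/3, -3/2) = ∅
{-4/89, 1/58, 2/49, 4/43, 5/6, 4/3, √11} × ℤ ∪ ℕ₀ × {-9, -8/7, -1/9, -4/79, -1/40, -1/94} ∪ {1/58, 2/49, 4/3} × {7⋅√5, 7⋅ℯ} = (ℕ₀ × {-9, -8/7, -1/9, -4/79, -1/40, -1/94}) ∪ ({-4/89, 1/58, 2/49, 4/43, 5/6, 4/3, √11} × ℤ) ∪ ({1/58, 2/49, 4/3} × {7⋅√5, 7⋅ℯ})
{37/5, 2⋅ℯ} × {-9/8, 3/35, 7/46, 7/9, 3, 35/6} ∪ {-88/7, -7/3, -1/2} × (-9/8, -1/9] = ({-88/7, -7/3, -1/2} × (-9/8, -1/9]) ∪ ({37/5, 2⋅ℯ} × {-9/8, 3/35, 7/46, 7/9, 3, 35/6})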